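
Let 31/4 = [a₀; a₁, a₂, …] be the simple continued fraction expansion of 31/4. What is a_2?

Repeatedly divide and take the remainder:
⌊31/4⌋ = 7, remainder 3
⌊4/3⌋ = 1, remainder 1
⌊3/1⌋ = 3, remainder 0

3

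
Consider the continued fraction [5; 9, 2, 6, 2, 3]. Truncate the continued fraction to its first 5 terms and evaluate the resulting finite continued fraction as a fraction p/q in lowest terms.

a_0 = 5: 5/1
a_1 = 9: 46/9
a_2 = 2: 97/19
a_3 = 6: 628/123
a_4 = 2: 1353/265

1353/265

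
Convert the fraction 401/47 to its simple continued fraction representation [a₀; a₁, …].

Apply division with remainder until the remainder is 0:
401 ÷ 47 → quotient 8, remainder 25
47 ÷ 25 → quotient 1, remainder 22
25 ÷ 22 → quotient 1, remainder 3
22 ÷ 3 → quotient 7, remainder 1
3 ÷ 1 → quotient 3, remainder 0

[8; 1, 1, 7, 3]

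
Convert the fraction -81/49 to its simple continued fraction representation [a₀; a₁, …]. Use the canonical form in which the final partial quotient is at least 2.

Apply division with remainder until the remainder is 0:
-81 = -2·49 + 17, so a_0 = -2
49 = 2·17 + 15, so a_1 = 2
17 = 1·15 + 2, so a_2 = 1
15 = 7·2 + 1, so a_3 = 7
2 = 2·1 + 0, so a_4 = 2

[-2; 2, 1, 7, 2]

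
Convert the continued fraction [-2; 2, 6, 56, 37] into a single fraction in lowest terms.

Starting at the tail and folding back:
Start with 37.
56 + 1/(37/1) = 56 + 1/37 = 2073/37
6 + 1/(2073/37) = 6 + 37/2073 = 12475/2073
2 + 1/(12475/2073) = 2 + 2073/12475 = 27023/12475
-2 + 1/(27023/12475) = -2 + 12475/27023 = -41571/27023

-41571/27023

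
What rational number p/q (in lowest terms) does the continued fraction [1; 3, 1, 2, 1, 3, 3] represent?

232/183

Starting at the tail and folding back:
Start with 3.
3 + 1/(3/1) = 3 + 1/3 = 10/3
1 + 1/(10/3) = 1 + 3/10 = 13/10
2 + 1/(13/10) = 2 + 10/13 = 36/13
1 + 1/(36/13) = 1 + 13/36 = 49/36
3 + 1/(49/36) = 3 + 36/49 = 183/49
1 + 1/(183/49) = 1 + 49/183 = 232/183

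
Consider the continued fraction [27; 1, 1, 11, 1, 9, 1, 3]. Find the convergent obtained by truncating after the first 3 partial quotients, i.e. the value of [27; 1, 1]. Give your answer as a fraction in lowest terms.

55/2

Start with 1.
1 + 1/(1/1) = 1 + 1/1 = 2/1
27 + 1/(2/1) = 27 + 1/2 = 55/2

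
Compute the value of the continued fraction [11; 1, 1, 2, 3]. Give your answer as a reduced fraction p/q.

197/17

Work from the innermost term outward:
Start with 3.
2 + 1/(3/1) = 2 + 1/3 = 7/3
1 + 1/(7/3) = 1 + 3/7 = 10/7
1 + 1/(10/7) = 1 + 7/10 = 17/10
11 + 1/(17/10) = 11 + 10/17 = 197/17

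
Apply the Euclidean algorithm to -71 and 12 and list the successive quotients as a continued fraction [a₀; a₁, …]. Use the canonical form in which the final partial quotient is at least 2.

Apply division with remainder until the remainder is 0:
⌊-71/12⌋ = -6, remainder 1
⌊12/1⌋ = 12, remainder 0

[-6; 12]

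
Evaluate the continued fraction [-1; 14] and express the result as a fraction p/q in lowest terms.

-13/14

Start with 14.
-1 + 1/(14/1) = -1 + 1/14 = -13/14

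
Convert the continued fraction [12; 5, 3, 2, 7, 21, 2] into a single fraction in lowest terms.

Start with 2.
21 + 1/(2/1) = 21 + 1/2 = 43/2
7 + 1/(43/2) = 7 + 2/43 = 303/43
2 + 1/(303/43) = 2 + 43/303 = 649/303
3 + 1/(649/303) = 3 + 303/649 = 2250/649
5 + 1/(2250/649) = 5 + 649/2250 = 11899/2250
12 + 1/(11899/2250) = 12 + 2250/11899 = 145038/11899

145038/11899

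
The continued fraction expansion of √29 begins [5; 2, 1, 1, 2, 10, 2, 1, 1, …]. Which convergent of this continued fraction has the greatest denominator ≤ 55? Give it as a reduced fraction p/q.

70/13

a_0 = 5: 5/1  (≤ bound)
a_1 = 2: 11/2  (≤ bound)
a_2 = 1: 16/3  (≤ bound)
a_3 = 1: 27/5  (≤ bound)
a_4 = 2: 70/13  (≤ bound)
a_5 = 10: 727/135  (> 55, stop)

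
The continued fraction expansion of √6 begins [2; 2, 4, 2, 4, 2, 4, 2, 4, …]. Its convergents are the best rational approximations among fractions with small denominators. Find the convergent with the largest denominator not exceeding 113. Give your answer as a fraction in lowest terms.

218/89

a_0 = 2: 2/1  (≤ bound)
a_1 = 2: 5/2  (≤ bound)
a_2 = 4: 22/9  (≤ bound)
a_3 = 2: 49/20  (≤ bound)
a_4 = 4: 218/89  (≤ bound)
a_5 = 2: 485/198  (> 113, stop)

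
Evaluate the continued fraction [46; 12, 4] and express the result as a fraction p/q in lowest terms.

2258/49

Start with 4.
12 + 1/(4/1) = 12 + 1/4 = 49/4
46 + 1/(49/4) = 46 + 4/49 = 2258/49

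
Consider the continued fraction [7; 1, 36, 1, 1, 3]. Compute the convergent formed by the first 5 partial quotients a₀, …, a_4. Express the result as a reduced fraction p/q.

598/75

a_0 = 7: 7/1
a_1 = 1: 8/1
a_2 = 36: 295/37
a_3 = 1: 303/38
a_4 = 1: 598/75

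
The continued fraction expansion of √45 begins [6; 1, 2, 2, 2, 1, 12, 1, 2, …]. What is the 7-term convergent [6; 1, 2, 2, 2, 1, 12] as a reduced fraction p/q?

a_0 = 6: 6/1
a_1 = 1: 7/1
a_2 = 2: 20/3
a_3 = 2: 47/7
a_4 = 2: 114/17
a_5 = 1: 161/24
a_6 = 12: 2046/305

2046/305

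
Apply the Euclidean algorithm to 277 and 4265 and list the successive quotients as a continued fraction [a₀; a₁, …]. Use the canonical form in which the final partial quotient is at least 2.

[0; 15, 2, 1, 1, 13, 4]

Apply division with remainder until the remainder is 0:
⌊277/4265⌋ = 0, remainder 277
⌊4265/277⌋ = 15, remainder 110
⌊277/110⌋ = 2, remainder 57
⌊110/57⌋ = 1, remainder 53
⌊57/53⌋ = 1, remainder 4
⌊53/4⌋ = 13, remainder 1
⌊4/1⌋ = 4, remainder 0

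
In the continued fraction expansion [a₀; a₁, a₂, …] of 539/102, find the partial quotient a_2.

539 = 5·102 + 29, so a_0 = 5
102 = 3·29 + 15, so a_1 = 3
29 = 1·15 + 14, so a_2 = 1

1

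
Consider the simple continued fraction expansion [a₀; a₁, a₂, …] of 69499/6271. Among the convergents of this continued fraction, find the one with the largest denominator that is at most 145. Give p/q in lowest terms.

List convergents until the denominator exceeds the bound:
a_0 = 11: 11/1  (≤ bound)
a_1 = 12: 133/12  (≤ bound)
a_2 = 9: 1208/109  (≤ bound)
a_3 = 2: 2549/230  (> 145, stop)

1208/109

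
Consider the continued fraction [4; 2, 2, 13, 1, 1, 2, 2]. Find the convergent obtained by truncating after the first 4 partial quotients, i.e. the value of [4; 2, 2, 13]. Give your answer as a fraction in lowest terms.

295/67

Start with 13.
2 + 1/(13/1) = 2 + 1/13 = 27/13
2 + 1/(27/13) = 2 + 13/27 = 67/27
4 + 1/(67/27) = 4 + 27/67 = 295/67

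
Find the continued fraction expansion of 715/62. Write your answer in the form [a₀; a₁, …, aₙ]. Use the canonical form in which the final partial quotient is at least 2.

715 ÷ 62 → quotient 11, remainder 33
62 ÷ 33 → quotient 1, remainder 29
33 ÷ 29 → quotient 1, remainder 4
29 ÷ 4 → quotient 7, remainder 1
4 ÷ 1 → quotient 4, remainder 0

[11; 1, 1, 7, 4]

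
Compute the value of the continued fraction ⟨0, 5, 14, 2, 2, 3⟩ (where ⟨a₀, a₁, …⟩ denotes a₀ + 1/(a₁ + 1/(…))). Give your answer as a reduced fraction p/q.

a_0 = 0: 0/1
a_1 = 5: 1/5
a_2 = 14: 14/71
a_3 = 2: 29/147
a_4 = 2: 72/365
a_5 = 3: 245/1242

245/1242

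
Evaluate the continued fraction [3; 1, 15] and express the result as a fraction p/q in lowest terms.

Starting at the tail and folding back:
Start with 15.
1 + 1/(15/1) = 1 + 1/15 = 16/15
3 + 1/(16/15) = 3 + 15/16 = 63/16

63/16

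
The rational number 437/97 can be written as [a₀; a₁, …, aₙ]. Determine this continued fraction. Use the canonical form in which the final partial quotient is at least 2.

437 = 4·97 + 49, so a_0 = 4
97 = 1·49 + 48, so a_1 = 1
49 = 1·48 + 1, so a_2 = 1
48 = 48·1 + 0, so a_3 = 48

[4; 1, 1, 48]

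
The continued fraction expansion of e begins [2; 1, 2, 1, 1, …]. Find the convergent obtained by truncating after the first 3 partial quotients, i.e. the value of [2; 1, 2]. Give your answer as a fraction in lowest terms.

8/3

Build up convergents one term at a time:
a_0 = 2: 2/1
a_1 = 1: 3/1
a_2 = 2: 8/3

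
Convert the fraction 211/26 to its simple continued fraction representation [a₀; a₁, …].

211 = 8·26 + 3, so a_0 = 8
26 = 8·3 + 2, so a_1 = 8
3 = 1·2 + 1, so a_2 = 1
2 = 2·1 + 0, so a_3 = 2

[8; 8, 1, 2]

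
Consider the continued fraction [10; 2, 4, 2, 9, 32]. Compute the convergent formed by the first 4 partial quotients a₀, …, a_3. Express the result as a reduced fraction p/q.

209/20

Starting at the tail and folding back:
Start with 2.
4 + 1/(2/1) = 4 + 1/2 = 9/2
2 + 1/(9/2) = 2 + 2/9 = 20/9
10 + 1/(20/9) = 10 + 9/20 = 209/20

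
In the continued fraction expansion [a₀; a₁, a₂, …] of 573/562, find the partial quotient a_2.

11

Repeatedly divide and take the remainder:
573 = 1·562 + 11, so a_0 = 1
562 = 51·11 + 1, so a_1 = 51
11 = 11·1 + 0, so a_2 = 11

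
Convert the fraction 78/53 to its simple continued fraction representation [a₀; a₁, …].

[1; 2, 8, 3]

⌊78/53⌋ = 1, remainder 25
⌊53/25⌋ = 2, remainder 3
⌊25/3⌋ = 8, remainder 1
⌊3/1⌋ = 3, remainder 0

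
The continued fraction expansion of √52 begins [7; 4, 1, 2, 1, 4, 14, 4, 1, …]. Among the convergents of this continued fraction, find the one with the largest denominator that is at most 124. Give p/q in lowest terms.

a_0 = 7: 7/1  (≤ bound)
a_1 = 4: 29/4  (≤ bound)
a_2 = 1: 36/5  (≤ bound)
a_3 = 2: 101/14  (≤ bound)
a_4 = 1: 137/19  (≤ bound)
a_5 = 4: 649/90  (≤ bound)
a_6 = 14: 9223/1279  (> 124, stop)

649/90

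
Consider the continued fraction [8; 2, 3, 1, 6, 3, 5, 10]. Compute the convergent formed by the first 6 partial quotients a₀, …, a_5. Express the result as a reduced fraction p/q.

1621/192

a_0 = 8: 8/1
a_1 = 2: 17/2
a_2 = 3: 59/7
a_3 = 1: 76/9
a_4 = 6: 515/61
a_5 = 3: 1621/192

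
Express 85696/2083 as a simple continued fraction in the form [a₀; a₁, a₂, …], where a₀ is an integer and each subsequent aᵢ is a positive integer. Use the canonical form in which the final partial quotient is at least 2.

[41; 7, 9, 6, 2, 2]

Apply division with remainder until the remainder is 0:
85696 ÷ 2083 → quotient 41, remainder 293
2083 ÷ 293 → quotient 7, remainder 32
293 ÷ 32 → quotient 9, remainder 5
32 ÷ 5 → quotient 6, remainder 2
5 ÷ 2 → quotient 2, remainder 1
2 ÷ 1 → quotient 2, remainder 0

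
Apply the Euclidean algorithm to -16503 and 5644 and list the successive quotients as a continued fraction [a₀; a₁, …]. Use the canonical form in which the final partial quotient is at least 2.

-16503 ÷ 5644 → quotient -3, remainder 429
5644 ÷ 429 → quotient 13, remainder 67
429 ÷ 67 → quotient 6, remainder 27
67 ÷ 27 → quotient 2, remainder 13
27 ÷ 13 → quotient 2, remainder 1
13 ÷ 1 → quotient 13, remainder 0

[-3; 13, 6, 2, 2, 13]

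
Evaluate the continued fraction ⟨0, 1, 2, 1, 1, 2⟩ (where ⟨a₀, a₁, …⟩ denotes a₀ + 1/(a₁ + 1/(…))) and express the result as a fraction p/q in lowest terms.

13/18

a_0 = 0: 0/1
a_1 = 1: 1/1
a_2 = 2: 2/3
a_3 = 1: 3/4
a_4 = 1: 5/7
a_5 = 2: 13/18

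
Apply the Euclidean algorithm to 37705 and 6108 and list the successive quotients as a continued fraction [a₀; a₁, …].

37705 ÷ 6108 → quotient 6, remainder 1057
6108 ÷ 1057 → quotient 5, remainder 823
1057 ÷ 823 → quotient 1, remainder 234
823 ÷ 234 → quotient 3, remainder 121
234 ÷ 121 → quotient 1, remainder 113
121 ÷ 113 → quotient 1, remainder 8
113 ÷ 8 → quotient 14, remainder 1
8 ÷ 1 → quotient 8, remainder 0

[6; 5, 1, 3, 1, 1, 14, 8]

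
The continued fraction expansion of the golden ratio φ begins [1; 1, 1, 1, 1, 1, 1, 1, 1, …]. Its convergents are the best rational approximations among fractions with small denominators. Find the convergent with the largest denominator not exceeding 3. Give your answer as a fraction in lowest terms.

a_0 = 1: 1/1  (≤ bound)
a_1 = 1: 2/1  (≤ bound)
a_2 = 1: 3/2  (≤ bound)
a_3 = 1: 5/3  (≤ bound)
a_4 = 1: 8/5  (> 3, stop)

5/3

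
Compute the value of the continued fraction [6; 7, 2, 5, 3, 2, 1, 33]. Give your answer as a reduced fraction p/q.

a_0 = 6: 6/1
a_1 = 7: 43/7
a_2 = 2: 92/15
a_3 = 5: 503/82
a_4 = 3: 1601/261
a_5 = 2: 3705/604
a_6 = 1: 5306/865
a_7 = 33: 178803/29149

178803/29149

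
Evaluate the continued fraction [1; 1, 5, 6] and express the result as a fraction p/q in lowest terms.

Starting at the tail and folding back:
Start with 6.
5 + 1/(6/1) = 5 + 1/6 = 31/6
1 + 1/(31/6) = 1 + 6/31 = 37/31
1 + 1/(37/31) = 1 + 31/37 = 68/37

68/37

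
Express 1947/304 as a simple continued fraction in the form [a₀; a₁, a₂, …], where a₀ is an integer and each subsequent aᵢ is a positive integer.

[6; 2, 2, 8, 3, 2]

Repeatedly divide and take the remainder:
1947 = 6·304 + 123, so a_0 = 6
304 = 2·123 + 58, so a_1 = 2
123 = 2·58 + 7, so a_2 = 2
58 = 8·7 + 2, so a_3 = 8
7 = 3·2 + 1, so a_4 = 3
2 = 2·1 + 0, so a_5 = 2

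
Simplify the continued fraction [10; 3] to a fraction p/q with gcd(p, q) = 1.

Start with 3.
10 + 1/(3/1) = 10 + 1/3 = 31/3

31/3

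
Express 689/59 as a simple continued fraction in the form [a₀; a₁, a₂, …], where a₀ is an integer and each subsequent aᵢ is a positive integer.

Apply division with remainder until the remainder is 0:
689 = 11·59 + 40, so a_0 = 11
59 = 1·40 + 19, so a_1 = 1
40 = 2·19 + 2, so a_2 = 2
19 = 9·2 + 1, so a_3 = 9
2 = 2·1 + 0, so a_4 = 2

[11; 1, 2, 9, 2]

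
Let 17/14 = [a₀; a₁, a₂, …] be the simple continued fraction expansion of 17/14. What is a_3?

Repeatedly divide and take the remainder:
17 = 1·14 + 3, so a_0 = 1
14 = 4·3 + 2, so a_1 = 4
3 = 1·2 + 1, so a_2 = 1
2 = 2·1 + 0, so a_3 = 2

2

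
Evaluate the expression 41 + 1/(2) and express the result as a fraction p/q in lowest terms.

Starting at the tail and folding back:
Start with 2.
41 + 1/(2/1) = 41 + 1/2 = 83/2

83/2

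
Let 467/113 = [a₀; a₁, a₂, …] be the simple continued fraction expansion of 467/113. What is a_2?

1

⌊467/113⌋ = 4, remainder 15
⌊113/15⌋ = 7, remainder 8
⌊15/8⌋ = 1, remainder 7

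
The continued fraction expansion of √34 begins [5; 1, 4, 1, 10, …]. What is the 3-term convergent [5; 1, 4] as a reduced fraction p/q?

29/5

Start with 4.
1 + 1/(4/1) = 1 + 1/4 = 5/4
5 + 1/(5/4) = 5 + 4/5 = 29/5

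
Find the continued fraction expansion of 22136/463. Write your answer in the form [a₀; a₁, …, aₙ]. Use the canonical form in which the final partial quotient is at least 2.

[47; 1, 4, 3, 1, 4, 1, 3]

22136 = 47·463 + 375, so a_0 = 47
463 = 1·375 + 88, so a_1 = 1
375 = 4·88 + 23, so a_2 = 4
88 = 3·23 + 19, so a_3 = 3
23 = 1·19 + 4, so a_4 = 1
19 = 4·4 + 3, so a_5 = 4
4 = 1·3 + 1, so a_6 = 1
3 = 3·1 + 0, so a_7 = 3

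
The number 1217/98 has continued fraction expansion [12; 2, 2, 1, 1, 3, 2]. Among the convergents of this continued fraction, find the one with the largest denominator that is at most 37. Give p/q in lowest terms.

149/12

a_0 = 12: 12/1  (≤ bound)
a_1 = 2: 25/2  (≤ bound)
a_2 = 2: 62/5  (≤ bound)
a_3 = 1: 87/7  (≤ bound)
a_4 = 1: 149/12  (≤ bound)
a_5 = 3: 534/43  (> 37, stop)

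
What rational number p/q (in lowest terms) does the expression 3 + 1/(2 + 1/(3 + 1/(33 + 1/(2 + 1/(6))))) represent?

Use the convergent recurrence hₖ = aₖ·hₖ₋₁ + hₖ₋₂ (and likewise for the denominators kₖ):
a_0 = 3: 3/1
a_1 = 2: 7/2
a_2 = 3: 24/7
a_3 = 33: 799/233
a_4 = 2: 1622/473
a_5 = 6: 10531/3071

10531/3071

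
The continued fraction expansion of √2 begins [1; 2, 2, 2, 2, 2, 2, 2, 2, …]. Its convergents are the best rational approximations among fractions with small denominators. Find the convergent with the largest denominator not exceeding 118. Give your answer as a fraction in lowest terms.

List convergents until the denominator exceeds the bound:
a_0 = 1: 1/1  (≤ bound)
a_1 = 2: 3/2  (≤ bound)
a_2 = 2: 7/5  (≤ bound)
a_3 = 2: 17/12  (≤ bound)
a_4 = 2: 41/29  (≤ bound)
a_5 = 2: 99/70  (≤ bound)
a_6 = 2: 239/169  (> 118, stop)

99/70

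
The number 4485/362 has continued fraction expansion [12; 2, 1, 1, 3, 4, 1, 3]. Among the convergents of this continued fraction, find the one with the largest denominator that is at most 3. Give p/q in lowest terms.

37/3

a_0 = 12: 12/1  (≤ bound)
a_1 = 2: 25/2  (≤ bound)
a_2 = 1: 37/3  (≤ bound)
a_3 = 1: 62/5  (> 3, stop)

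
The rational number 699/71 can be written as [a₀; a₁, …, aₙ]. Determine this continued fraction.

Apply division with remainder until the remainder is 0:
⌊699/71⌋ = 9, remainder 60
⌊71/60⌋ = 1, remainder 11
⌊60/11⌋ = 5, remainder 5
⌊11/5⌋ = 2, remainder 1
⌊5/1⌋ = 5, remainder 0

[9; 1, 5, 2, 5]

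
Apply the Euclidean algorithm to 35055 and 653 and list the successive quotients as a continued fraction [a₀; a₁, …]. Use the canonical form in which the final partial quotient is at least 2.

Apply division with remainder until the remainder is 0:
35055 ÷ 653 → quotient 53, remainder 446
653 ÷ 446 → quotient 1, remainder 207
446 ÷ 207 → quotient 2, remainder 32
207 ÷ 32 → quotient 6, remainder 15
32 ÷ 15 → quotient 2, remainder 2
15 ÷ 2 → quotient 7, remainder 1
2 ÷ 1 → quotient 2, remainder 0

[53; 1, 2, 6, 2, 7, 2]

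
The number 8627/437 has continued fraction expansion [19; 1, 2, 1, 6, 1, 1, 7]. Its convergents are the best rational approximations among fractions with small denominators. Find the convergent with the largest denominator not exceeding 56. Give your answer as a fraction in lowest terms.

List convergents until the denominator exceeds the bound:
a_0 = 19: 19/1  (≤ bound)
a_1 = 1: 20/1  (≤ bound)
a_2 = 2: 59/3  (≤ bound)
a_3 = 1: 79/4  (≤ bound)
a_4 = 6: 533/27  (≤ bound)
a_5 = 1: 612/31  (≤ bound)
a_6 = 1: 1145/58  (> 56, stop)

612/31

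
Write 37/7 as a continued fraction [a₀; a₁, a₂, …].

⌊37/7⌋ = 5, remainder 2
⌊7/2⌋ = 3, remainder 1
⌊2/1⌋ = 2, remainder 0

[5; 3, 2]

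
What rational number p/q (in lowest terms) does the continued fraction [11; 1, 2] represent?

Compute successive convergents:
a_0 = 11: 11/1
a_1 = 1: 12/1
a_2 = 2: 35/3

35/3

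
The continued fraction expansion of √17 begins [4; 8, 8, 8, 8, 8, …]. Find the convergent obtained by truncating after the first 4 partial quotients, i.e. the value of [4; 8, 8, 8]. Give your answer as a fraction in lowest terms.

Use the convergent recurrence hₖ = aₖ·hₖ₋₁ + hₖ₋₂ (and likewise for the denominators kₖ):
a_0 = 4: 4/1
a_1 = 8: 33/8
a_2 = 8: 268/65
a_3 = 8: 2177/528

2177/528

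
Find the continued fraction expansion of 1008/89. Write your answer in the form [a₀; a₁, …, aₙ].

[11; 3, 14, 2]

1008 ÷ 89 → quotient 11, remainder 29
89 ÷ 29 → quotient 3, remainder 2
29 ÷ 2 → quotient 14, remainder 1
2 ÷ 1 → quotient 2, remainder 0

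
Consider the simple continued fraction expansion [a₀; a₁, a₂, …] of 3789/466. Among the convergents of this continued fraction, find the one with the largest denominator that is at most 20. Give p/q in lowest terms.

122/15

a_0 = 8: 8/1  (≤ bound)
a_1 = 7: 57/7  (≤ bound)
a_2 = 1: 65/8  (≤ bound)
a_3 = 1: 122/15  (≤ bound)
a_4 = 1: 187/23  (> 20, stop)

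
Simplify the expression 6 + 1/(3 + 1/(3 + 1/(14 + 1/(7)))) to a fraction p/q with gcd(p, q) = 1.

6370/1011

Use the convergent recurrence hₖ = aₖ·hₖ₋₁ + hₖ₋₂ (and likewise for the denominators kₖ):
a_0 = 6: 6/1
a_1 = 3: 19/3
a_2 = 3: 63/10
a_3 = 14: 901/143
a_4 = 7: 6370/1011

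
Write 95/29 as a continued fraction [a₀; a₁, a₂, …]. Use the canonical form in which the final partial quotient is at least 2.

95 = 3·29 + 8, so a_0 = 3
29 = 3·8 + 5, so a_1 = 3
8 = 1·5 + 3, so a_2 = 1
5 = 1·3 + 2, so a_3 = 1
3 = 1·2 + 1, so a_4 = 1
2 = 2·1 + 0, so a_5 = 2

[3; 3, 1, 1, 1, 2]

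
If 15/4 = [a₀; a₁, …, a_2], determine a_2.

3

⌊15/4⌋ = 3, remainder 3
⌊4/3⌋ = 1, remainder 1
⌊3/1⌋ = 3, remainder 0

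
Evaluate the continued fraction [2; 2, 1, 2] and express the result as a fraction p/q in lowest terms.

19/8

Collapse the nested fraction from the inside out:
Start with 2.
1 + 1/(2/1) = 1 + 1/2 = 3/2
2 + 1/(3/2) = 2 + 2/3 = 8/3
2 + 1/(8/3) = 2 + 3/8 = 19/8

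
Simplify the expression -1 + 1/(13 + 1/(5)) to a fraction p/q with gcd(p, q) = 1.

-61/66

Start with 5.
13 + 1/(5/1) = 13 + 1/5 = 66/5
-1 + 1/(66/5) = -1 + 5/66 = -61/66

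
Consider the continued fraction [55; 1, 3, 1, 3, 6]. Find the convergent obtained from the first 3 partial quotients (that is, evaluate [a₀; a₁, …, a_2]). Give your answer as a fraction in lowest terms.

Start with 3.
1 + 1/(3/1) = 1 + 1/3 = 4/3
55 + 1/(4/3) = 55 + 3/4 = 223/4

223/4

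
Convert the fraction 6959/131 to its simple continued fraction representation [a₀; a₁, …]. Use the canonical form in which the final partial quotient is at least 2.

[53; 8, 5, 3]

Repeatedly divide and take the remainder:
6959 = 53·131 + 16, so a_0 = 53
131 = 8·16 + 3, so a_1 = 8
16 = 5·3 + 1, so a_2 = 5
3 = 3·1 + 0, so a_3 = 3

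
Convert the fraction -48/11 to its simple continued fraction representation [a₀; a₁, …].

[-5; 1, 1, 1, 3]

⌊-48/11⌋ = -5, remainder 7
⌊11/7⌋ = 1, remainder 4
⌊7/4⌋ = 1, remainder 3
⌊4/3⌋ = 1, remainder 1
⌊3/1⌋ = 3, remainder 0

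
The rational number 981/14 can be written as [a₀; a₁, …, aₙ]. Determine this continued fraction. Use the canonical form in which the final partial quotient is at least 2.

[70; 14]

Apply division with remainder until the remainder is 0:
981 = 70·14 + 1, so a_0 = 70
14 = 14·1 + 0, so a_1 = 14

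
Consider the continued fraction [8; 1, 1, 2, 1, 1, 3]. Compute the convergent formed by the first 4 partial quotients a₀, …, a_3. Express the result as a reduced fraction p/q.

Start with 2.
1 + 1/(2/1) = 1 + 1/2 = 3/2
1 + 1/(3/2) = 1 + 2/3 = 5/3
8 + 1/(5/3) = 8 + 3/5 = 43/5

43/5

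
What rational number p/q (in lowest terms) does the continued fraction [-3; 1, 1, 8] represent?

-42/17

a_0 = -3: -3/1
a_1 = 1: -2/1
a_2 = 1: -5/2
a_3 = 8: -42/17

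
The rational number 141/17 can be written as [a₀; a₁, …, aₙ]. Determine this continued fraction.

[8; 3, 2, 2]

Run the Euclidean algorithm, recording each quotient:
⌊141/17⌋ = 8, remainder 5
⌊17/5⌋ = 3, remainder 2
⌊5/2⌋ = 2, remainder 1
⌊2/1⌋ = 2, remainder 0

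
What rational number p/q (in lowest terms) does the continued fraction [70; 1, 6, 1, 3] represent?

2197/31

a_0 = 70: 70/1
a_1 = 1: 71/1
a_2 = 6: 496/7
a_3 = 1: 567/8
a_4 = 3: 2197/31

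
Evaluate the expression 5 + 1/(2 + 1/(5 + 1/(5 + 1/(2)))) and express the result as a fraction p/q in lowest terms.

a_0 = 5: 5/1
a_1 = 2: 11/2
a_2 = 5: 60/11
a_3 = 5: 311/57
a_4 = 2: 682/125

682/125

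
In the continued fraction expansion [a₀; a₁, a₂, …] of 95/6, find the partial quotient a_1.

95 ÷ 6 → quotient 15, remainder 5
6 ÷ 5 → quotient 1, remainder 1

1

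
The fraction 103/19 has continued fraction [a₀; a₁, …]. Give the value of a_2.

Run the Euclidean algorithm, recording each quotient:
⌊103/19⌋ = 5, remainder 8
⌊19/8⌋ = 2, remainder 3
⌊8/3⌋ = 2, remainder 2

2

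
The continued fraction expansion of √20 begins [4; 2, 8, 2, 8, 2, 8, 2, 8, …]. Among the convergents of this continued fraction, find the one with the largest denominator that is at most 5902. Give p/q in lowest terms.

List convergents until the denominator exceeds the bound:
a_0 = 4: 4/1  (≤ bound)
a_1 = 2: 9/2  (≤ bound)
a_2 = 8: 76/17  (≤ bound)
a_3 = 2: 161/36  (≤ bound)
a_4 = 8: 1364/305  (≤ bound)
a_5 = 2: 2889/646  (≤ bound)
a_6 = 8: 24476/5473  (≤ bound)
a_7 = 2: 51841/11592  (> 5902, stop)

24476/5473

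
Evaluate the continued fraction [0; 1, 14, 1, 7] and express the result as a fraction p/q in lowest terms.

Starting at the tail and folding back:
Start with 7.
1 + 1/(7/1) = 1 + 1/7 = 8/7
14 + 1/(8/7) = 14 + 7/8 = 119/8
1 + 1/(119/8) = 1 + 8/119 = 127/119
0 + 1/(127/119) = 0 + 119/127 = 119/127

119/127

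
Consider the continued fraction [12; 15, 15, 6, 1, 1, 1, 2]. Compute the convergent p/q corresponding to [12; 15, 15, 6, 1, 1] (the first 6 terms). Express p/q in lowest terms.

35813/2968

Start with 1.
1 + 1/(1/1) = 1 + 1/1 = 2/1
6 + 1/(2/1) = 6 + 1/2 = 13/2
15 + 1/(13/2) = 15 + 2/13 = 197/13
15 + 1/(197/13) = 15 + 13/197 = 2968/197
12 + 1/(2968/197) = 12 + 197/2968 = 35813/2968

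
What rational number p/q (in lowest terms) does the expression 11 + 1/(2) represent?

Start with 2.
11 + 1/(2/1) = 11 + 1/2 = 23/2

23/2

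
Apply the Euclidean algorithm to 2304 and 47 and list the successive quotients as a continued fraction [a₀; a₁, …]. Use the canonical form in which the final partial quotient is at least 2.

[49; 47]

Apply division with remainder until the remainder is 0:
2304 = 49·47 + 1, so a_0 = 49
47 = 47·1 + 0, so a_1 = 47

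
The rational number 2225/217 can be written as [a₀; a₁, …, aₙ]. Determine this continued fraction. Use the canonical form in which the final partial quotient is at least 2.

[10; 3, 1, 17, 3]

Repeatedly divide and take the remainder:
2225 ÷ 217 → quotient 10, remainder 55
217 ÷ 55 → quotient 3, remainder 52
55 ÷ 52 → quotient 1, remainder 3
52 ÷ 3 → quotient 17, remainder 1
3 ÷ 1 → quotient 3, remainder 0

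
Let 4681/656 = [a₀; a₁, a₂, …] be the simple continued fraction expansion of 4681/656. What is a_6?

3

Run the Euclidean algorithm, recording each quotient:
⌊4681/656⌋ = 7, remainder 89
⌊656/89⌋ = 7, remainder 33
⌊89/33⌋ = 2, remainder 23
⌊33/23⌋ = 1, remainder 10
⌊23/10⌋ = 2, remainder 3
⌊10/3⌋ = 3, remainder 1
⌊3/1⌋ = 3, remainder 0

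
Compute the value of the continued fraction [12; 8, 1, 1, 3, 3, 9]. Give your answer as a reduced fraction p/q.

22210/1833

Start with 9.
3 + 1/(9/1) = 3 + 1/9 = 28/9
3 + 1/(28/9) = 3 + 9/28 = 93/28
1 + 1/(93/28) = 1 + 28/93 = 121/93
1 + 1/(121/93) = 1 + 93/121 = 214/121
8 + 1/(214/121) = 8 + 121/214 = 1833/214
12 + 1/(1833/214) = 12 + 214/1833 = 22210/1833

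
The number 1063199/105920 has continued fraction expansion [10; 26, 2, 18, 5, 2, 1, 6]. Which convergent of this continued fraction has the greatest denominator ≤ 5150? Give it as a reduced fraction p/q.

List convergents until the denominator exceeds the bound:
a_0 = 10: 10/1  (≤ bound)
a_1 = 26: 261/26  (≤ bound)
a_2 = 2: 532/53  (≤ bound)
a_3 = 18: 9837/980  (≤ bound)
a_4 = 5: 49717/4953  (≤ bound)
a_5 = 2: 109271/10886  (> 5150, stop)

49717/4953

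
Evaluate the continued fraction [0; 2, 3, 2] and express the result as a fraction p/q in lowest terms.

Start with 2.
3 + 1/(2/1) = 3 + 1/2 = 7/2
2 + 1/(7/2) = 2 + 2/7 = 16/7
0 + 1/(16/7) = 0 + 7/16 = 7/16

7/16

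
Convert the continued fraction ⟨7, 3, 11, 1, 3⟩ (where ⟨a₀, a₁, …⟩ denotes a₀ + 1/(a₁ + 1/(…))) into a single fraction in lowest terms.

1062/145

Start with 3.
1 + 1/(3/1) = 1 + 1/3 = 4/3
11 + 1/(4/3) = 11 + 3/4 = 47/4
3 + 1/(47/4) = 3 + 4/47 = 145/47
7 + 1/(145/47) = 7 + 47/145 = 1062/145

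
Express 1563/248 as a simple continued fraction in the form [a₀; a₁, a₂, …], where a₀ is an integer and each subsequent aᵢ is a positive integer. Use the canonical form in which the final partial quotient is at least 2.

[6; 3, 3, 3, 1, 5]

1563 = 6·248 + 75, so a_0 = 6
248 = 3·75 + 23, so a_1 = 3
75 = 3·23 + 6, so a_2 = 3
23 = 3·6 + 5, so a_3 = 3
6 = 1·5 + 1, so a_4 = 1
5 = 5·1 + 0, so a_5 = 5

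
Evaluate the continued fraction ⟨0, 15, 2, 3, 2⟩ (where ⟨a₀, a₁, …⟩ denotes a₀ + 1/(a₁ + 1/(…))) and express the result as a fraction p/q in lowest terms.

16/247

a_0 = 0: 0/1
a_1 = 15: 1/15
a_2 = 2: 2/31
a_3 = 3: 7/108
a_4 = 2: 16/247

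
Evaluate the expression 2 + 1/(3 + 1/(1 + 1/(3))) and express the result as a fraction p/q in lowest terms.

34/15

a_0 = 2: 2/1
a_1 = 3: 7/3
a_2 = 1: 9/4
a_3 = 3: 34/15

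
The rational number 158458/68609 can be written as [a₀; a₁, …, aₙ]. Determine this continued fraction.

Repeatedly divide and take the remainder:
⌊158458/68609⌋ = 2, remainder 21240
⌊68609/21240⌋ = 3, remainder 4889
⌊21240/4889⌋ = 4, remainder 1684
⌊4889/1684⌋ = 2, remainder 1521
⌊1684/1521⌋ = 1, remainder 163
⌊1521/163⌋ = 9, remainder 54
⌊163/54⌋ = 3, remainder 1
⌊54/1⌋ = 54, remainder 0

[2; 3, 4, 2, 1, 9, 3, 54]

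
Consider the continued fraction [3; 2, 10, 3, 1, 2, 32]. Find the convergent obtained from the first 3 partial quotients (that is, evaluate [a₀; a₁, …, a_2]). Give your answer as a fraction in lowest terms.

73/21

Compute successive convergents:
a_0 = 3: 3/1
a_1 = 2: 7/2
a_2 = 10: 73/21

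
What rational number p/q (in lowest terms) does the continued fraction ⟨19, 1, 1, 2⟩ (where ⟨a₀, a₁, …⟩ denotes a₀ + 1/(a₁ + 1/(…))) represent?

98/5

Start with 2.
1 + 1/(2/1) = 1 + 1/2 = 3/2
1 + 1/(3/2) = 1 + 2/3 = 5/3
19 + 1/(5/3) = 19 + 3/5 = 98/5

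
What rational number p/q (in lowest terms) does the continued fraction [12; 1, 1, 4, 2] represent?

a_0 = 12: 12/1
a_1 = 1: 13/1
a_2 = 1: 25/2
a_3 = 4: 113/9
a_4 = 2: 251/20

251/20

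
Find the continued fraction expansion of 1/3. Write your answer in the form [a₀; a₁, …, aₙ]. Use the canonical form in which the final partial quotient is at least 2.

[0; 3]

Run the Euclidean algorithm, recording each quotient:
1 ÷ 3 → quotient 0, remainder 1
3 ÷ 1 → quotient 3, remainder 0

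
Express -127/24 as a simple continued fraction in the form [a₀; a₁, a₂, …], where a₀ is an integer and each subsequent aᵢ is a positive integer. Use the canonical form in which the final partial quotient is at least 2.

[-6; 1, 2, 2, 3]

⌊-127/24⌋ = -6, remainder 17
⌊24/17⌋ = 1, remainder 7
⌊17/7⌋ = 2, remainder 3
⌊7/3⌋ = 2, remainder 1
⌊3/1⌋ = 3, remainder 0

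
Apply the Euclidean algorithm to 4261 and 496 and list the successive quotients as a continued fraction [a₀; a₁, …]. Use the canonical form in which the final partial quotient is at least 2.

[8; 1, 1, 2, 3, 1, 10, 2]

⌊4261/496⌋ = 8, remainder 293
⌊496/293⌋ = 1, remainder 203
⌊293/203⌋ = 1, remainder 90
⌊203/90⌋ = 2, remainder 23
⌊90/23⌋ = 3, remainder 21
⌊23/21⌋ = 1, remainder 2
⌊21/2⌋ = 10, remainder 1
⌊2/1⌋ = 2, remainder 0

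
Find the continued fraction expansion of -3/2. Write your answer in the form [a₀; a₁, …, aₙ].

[-2; 2]

Run the Euclidean algorithm, recording each quotient:
-3 = -2·2 + 1, so a_0 = -2
2 = 2·1 + 0, so a_1 = 2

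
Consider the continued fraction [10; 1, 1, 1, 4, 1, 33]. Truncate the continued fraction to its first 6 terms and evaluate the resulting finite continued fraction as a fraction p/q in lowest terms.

Compute successive convergents:
a_0 = 10: 10/1
a_1 = 1: 11/1
a_2 = 1: 21/2
a_3 = 1: 32/3
a_4 = 4: 149/14
a_5 = 1: 181/17

181/17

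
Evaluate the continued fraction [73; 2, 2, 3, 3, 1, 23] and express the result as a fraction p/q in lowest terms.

127368/1735

Start with 23.
1 + 1/(23/1) = 1 + 1/23 = 24/23
3 + 1/(24/23) = 3 + 23/24 = 95/24
3 + 1/(95/24) = 3 + 24/95 = 309/95
2 + 1/(309/95) = 2 + 95/309 = 713/309
2 + 1/(713/309) = 2 + 309/713 = 1735/713
73 + 1/(1735/713) = 73 + 713/1735 = 127368/1735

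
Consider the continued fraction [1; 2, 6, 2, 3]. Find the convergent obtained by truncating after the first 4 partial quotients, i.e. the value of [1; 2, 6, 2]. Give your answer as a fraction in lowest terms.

Start with 2.
6 + 1/(2/1) = 6 + 1/2 = 13/2
2 + 1/(13/2) = 2 + 2/13 = 28/13
1 + 1/(28/13) = 1 + 13/28 = 41/28

41/28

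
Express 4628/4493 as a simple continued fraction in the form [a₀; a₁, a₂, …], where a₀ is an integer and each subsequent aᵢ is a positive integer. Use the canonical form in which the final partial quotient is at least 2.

[1; 33, 3, 1, 1, 4, 4]

Run the Euclidean algorithm, recording each quotient:
4628 = 1·4493 + 135, so a_0 = 1
4493 = 33·135 + 38, so a_1 = 33
135 = 3·38 + 21, so a_2 = 3
38 = 1·21 + 17, so a_3 = 1
21 = 1·17 + 4, so a_4 = 1
17 = 4·4 + 1, so a_5 = 4
4 = 4·1 + 0, so a_6 = 4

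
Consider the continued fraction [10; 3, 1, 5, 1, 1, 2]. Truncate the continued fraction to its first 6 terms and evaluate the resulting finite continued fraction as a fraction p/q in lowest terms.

513/50

Build up convergents one term at a time:
a_0 = 10: 10/1
a_1 = 3: 31/3
a_2 = 1: 41/4
a_3 = 5: 236/23
a_4 = 1: 277/27
a_5 = 1: 513/50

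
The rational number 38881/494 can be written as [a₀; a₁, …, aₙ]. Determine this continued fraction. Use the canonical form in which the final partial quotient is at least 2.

[78; 1, 2, 2, 2, 5, 2, 2]

38881 = 78·494 + 349, so a_0 = 78
494 = 1·349 + 145, so a_1 = 1
349 = 2·145 + 59, so a_2 = 2
145 = 2·59 + 27, so a_3 = 2
59 = 2·27 + 5, so a_4 = 2
27 = 5·5 + 2, so a_5 = 5
5 = 2·2 + 1, so a_6 = 2
2 = 2·1 + 0, so a_7 = 2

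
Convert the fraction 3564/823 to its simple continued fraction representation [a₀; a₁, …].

[4; 3, 38, 1, 6]

3564 ÷ 823 → quotient 4, remainder 272
823 ÷ 272 → quotient 3, remainder 7
272 ÷ 7 → quotient 38, remainder 6
7 ÷ 6 → quotient 1, remainder 1
6 ÷ 1 → quotient 6, remainder 0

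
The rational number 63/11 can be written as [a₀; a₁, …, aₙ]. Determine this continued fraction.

Repeatedly divide and take the remainder:
63 = 5·11 + 8, so a_0 = 5
11 = 1·8 + 3, so a_1 = 1
8 = 2·3 + 2, so a_2 = 2
3 = 1·2 + 1, so a_3 = 1
2 = 2·1 + 0, so a_4 = 2

[5; 1, 2, 1, 2]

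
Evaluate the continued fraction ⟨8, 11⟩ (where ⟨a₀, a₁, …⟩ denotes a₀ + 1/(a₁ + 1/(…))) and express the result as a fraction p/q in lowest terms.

Start with 11.
8 + 1/(11/1) = 8 + 1/11 = 89/11

89/11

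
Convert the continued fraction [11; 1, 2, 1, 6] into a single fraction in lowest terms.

a_0 = 11: 11/1
a_1 = 1: 12/1
a_2 = 2: 35/3
a_3 = 1: 47/4
a_4 = 6: 317/27

317/27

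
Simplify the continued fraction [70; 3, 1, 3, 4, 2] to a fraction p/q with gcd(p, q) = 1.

10048/143

Build up convergents one term at a time:
a_0 = 70: 70/1
a_1 = 3: 211/3
a_2 = 1: 281/4
a_3 = 3: 1054/15
a_4 = 4: 4497/64
a_5 = 2: 10048/143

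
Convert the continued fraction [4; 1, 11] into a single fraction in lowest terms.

59/12

Use the convergent recurrence hₖ = aₖ·hₖ₋₁ + hₖ₋₂ (and likewise for the denominators kₖ):
a_0 = 4: 4/1
a_1 = 1: 5/1
a_2 = 11: 59/12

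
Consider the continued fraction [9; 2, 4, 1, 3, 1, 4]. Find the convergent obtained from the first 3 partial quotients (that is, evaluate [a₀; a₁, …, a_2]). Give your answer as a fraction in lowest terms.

Starting at the tail and folding back:
Start with 4.
2 + 1/(4/1) = 2 + 1/4 = 9/4
9 + 1/(9/4) = 9 + 4/9 = 85/9

85/9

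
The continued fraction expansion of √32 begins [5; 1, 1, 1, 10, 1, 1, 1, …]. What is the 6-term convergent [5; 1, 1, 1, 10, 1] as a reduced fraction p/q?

Start with 1.
10 + 1/(1/1) = 10 + 1/1 = 11/1
1 + 1/(11/1) = 1 + 1/11 = 12/11
1 + 1/(12/11) = 1 + 11/12 = 23/12
1 + 1/(23/12) = 1 + 12/23 = 35/23
5 + 1/(35/23) = 5 + 23/35 = 198/35

198/35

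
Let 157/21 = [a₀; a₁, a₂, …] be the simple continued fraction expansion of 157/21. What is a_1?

157 = 7·21 + 10, so a_0 = 7
21 = 2·10 + 1, so a_1 = 2

2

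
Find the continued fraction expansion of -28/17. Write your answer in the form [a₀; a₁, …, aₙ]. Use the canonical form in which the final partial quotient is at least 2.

[-2; 2, 1, 5]

-28 = -2·17 + 6, so a_0 = -2
17 = 2·6 + 5, so a_1 = 2
6 = 1·5 + 1, so a_2 = 1
5 = 5·1 + 0, so a_3 = 5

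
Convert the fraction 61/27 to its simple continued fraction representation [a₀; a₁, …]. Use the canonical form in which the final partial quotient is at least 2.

Run the Euclidean algorithm, recording each quotient:
61 = 2·27 + 7, so a_0 = 2
27 = 3·7 + 6, so a_1 = 3
7 = 1·6 + 1, so a_2 = 1
6 = 6·1 + 0, so a_3 = 6

[2; 3, 1, 6]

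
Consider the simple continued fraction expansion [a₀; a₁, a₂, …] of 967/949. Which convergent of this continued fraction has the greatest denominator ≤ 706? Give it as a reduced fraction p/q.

List convergents until the denominator exceeds the bound:
a_0 = 1: 1/1  (≤ bound)
a_1 = 52: 53/52  (≤ bound)
a_2 = 1: 54/53  (≤ bound)
a_3 = 2: 161/158  (≤ bound)
a_4 = 1: 215/211  (≤ bound)
a_5 = 1: 376/369  (≤ bound)
a_6 = 2: 967/949  (> 706, stop)

376/369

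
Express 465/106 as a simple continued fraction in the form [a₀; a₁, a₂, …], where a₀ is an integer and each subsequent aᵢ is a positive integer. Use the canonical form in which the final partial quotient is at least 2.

Apply division with remainder until the remainder is 0:
465 ÷ 106 → quotient 4, remainder 41
106 ÷ 41 → quotient 2, remainder 24
41 ÷ 24 → quotient 1, remainder 17
24 ÷ 17 → quotient 1, remainder 7
17 ÷ 7 → quotient 2, remainder 3
7 ÷ 3 → quotient 2, remainder 1
3 ÷ 1 → quotient 3, remainder 0

[4; 2, 1, 1, 2, 2, 3]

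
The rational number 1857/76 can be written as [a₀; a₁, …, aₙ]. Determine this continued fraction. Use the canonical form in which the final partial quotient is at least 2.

[24; 2, 3, 3, 3]

1857 ÷ 76 → quotient 24, remainder 33
76 ÷ 33 → quotient 2, remainder 10
33 ÷ 10 → quotient 3, remainder 3
10 ÷ 3 → quotient 3, remainder 1
3 ÷ 1 → quotient 3, remainder 0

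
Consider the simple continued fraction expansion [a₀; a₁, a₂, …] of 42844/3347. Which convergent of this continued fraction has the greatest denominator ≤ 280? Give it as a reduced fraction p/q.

a_0 = 12: 12/1  (≤ bound)
a_1 = 1: 13/1  (≤ bound)
a_2 = 4: 64/5  (≤ bound)
a_3 = 55: 3533/276  (≤ bound)
a_4 = 1: 3597/281  (> 280, stop)

3533/276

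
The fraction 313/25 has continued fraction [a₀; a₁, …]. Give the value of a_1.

1

313 = 12·25 + 13, so a_0 = 12
25 = 1·13 + 12, so a_1 = 1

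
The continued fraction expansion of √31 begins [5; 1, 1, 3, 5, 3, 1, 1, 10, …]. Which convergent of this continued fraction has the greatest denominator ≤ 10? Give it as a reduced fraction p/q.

39/7

List convergents until the denominator exceeds the bound:
a_0 = 5: 5/1  (≤ bound)
a_1 = 1: 6/1  (≤ bound)
a_2 = 1: 11/2  (≤ bound)
a_3 = 3: 39/7  (≤ bound)
a_4 = 5: 206/37  (> 10, stop)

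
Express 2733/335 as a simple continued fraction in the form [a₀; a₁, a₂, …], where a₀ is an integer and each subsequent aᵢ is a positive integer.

2733 = 8·335 + 53, so a_0 = 8
335 = 6·53 + 17, so a_1 = 6
53 = 3·17 + 2, so a_2 = 3
17 = 8·2 + 1, so a_3 = 8
2 = 2·1 + 0, so a_4 = 2

[8; 6, 3, 8, 2]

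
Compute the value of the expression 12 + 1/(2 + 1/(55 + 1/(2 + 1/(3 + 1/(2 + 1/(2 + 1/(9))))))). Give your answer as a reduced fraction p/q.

Start with 9.
2 + 1/(9/1) = 2 + 1/9 = 19/9
2 + 1/(19/9) = 2 + 9/19 = 47/19
3 + 1/(47/19) = 3 + 19/47 = 160/47
2 + 1/(160/47) = 2 + 47/160 = 367/160
55 + 1/(367/160) = 55 + 160/367 = 20345/367
2 + 1/(20345/367) = 2 + 367/20345 = 41057/20345
12 + 1/(41057/20345) = 12 + 20345/41057 = 513029/41057

513029/41057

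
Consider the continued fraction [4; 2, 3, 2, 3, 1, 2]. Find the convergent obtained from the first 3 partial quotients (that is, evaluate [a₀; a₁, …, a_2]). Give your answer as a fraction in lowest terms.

31/7

a_0 = 4: 4/1
a_1 = 2: 9/2
a_2 = 3: 31/7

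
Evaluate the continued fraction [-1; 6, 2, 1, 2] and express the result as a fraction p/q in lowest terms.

-43/51

a_0 = -1: -1/1
a_1 = 6: -5/6
a_2 = 2: -11/13
a_3 = 1: -16/19
a_4 = 2: -43/51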